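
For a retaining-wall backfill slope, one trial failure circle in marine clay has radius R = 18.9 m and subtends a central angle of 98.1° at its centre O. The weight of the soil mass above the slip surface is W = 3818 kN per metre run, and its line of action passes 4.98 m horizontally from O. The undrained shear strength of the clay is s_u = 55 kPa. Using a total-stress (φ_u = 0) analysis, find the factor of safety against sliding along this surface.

FS = 1.77

Taking moments about the centre O, the resisting moment is provided by the undrained shear strength acting along the arc:
Arc length L_a = R·θ = 18.9·(98.1°·π/180) = 18.9·1.7122 = 32.36 m
M_R = s_u·L_a·R = 55·32.36·18.9 = 33638.2 kN·m/m
M_D = W·d = 3818·4.98 = 19013.6 kN·m/m
FS = M_R / M_D = 33638.2 / 19013.6 = 1.769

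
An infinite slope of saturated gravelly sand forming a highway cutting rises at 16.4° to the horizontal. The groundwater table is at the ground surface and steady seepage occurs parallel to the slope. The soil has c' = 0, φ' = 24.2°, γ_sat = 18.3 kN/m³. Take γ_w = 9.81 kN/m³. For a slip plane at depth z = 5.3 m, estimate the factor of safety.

With seepage parallel to the slope and the water table at the surface, the effective normal stress on the slip plane uses the buoyant unit weight γ' = γ_sat − γ_w while the driving shear stress uses γ_sat:
FS = [c' + γ' z cos²β tanφ'] / [γ_sat z sinβ cosβ]
(For c' = 0 this reduces to FS = (γ'/γ_sat)·tanφ'/tanβ.)
γ' = 18.3 − 9.81 = 8.49 kN/m³
Numerator = 0.0 + 8.49·5.3·cos²16.4°·tan24.2° = 0.0 + 8.49·5.3·0.9203·0.4494 = 18.610 kPa
Denominator = 18.3·5.3·sin16.4°·cos16.4° = 18.3·5.3·0.2823·0.9593 = 26.270 kPa
FS = 18.610 / 26.270 = 0.708

FS = 0.71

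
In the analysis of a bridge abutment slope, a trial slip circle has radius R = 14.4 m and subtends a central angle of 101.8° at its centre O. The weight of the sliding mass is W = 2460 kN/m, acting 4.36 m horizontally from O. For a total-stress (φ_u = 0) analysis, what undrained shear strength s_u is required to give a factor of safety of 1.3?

FS = s_u·L_a·R / (W·d), so s_u = FS·W·d / (L_a·R).
Arc length L_a = R·θ = 14.4·(101.8°·π/180) = 14.4·1.7767 = 25.59 m
s_u = 1.3·2460·4.36 / (25.59·14.4) = 13943.3 / 368.43 = 37.85 kPa

s_u = 37.8 kPa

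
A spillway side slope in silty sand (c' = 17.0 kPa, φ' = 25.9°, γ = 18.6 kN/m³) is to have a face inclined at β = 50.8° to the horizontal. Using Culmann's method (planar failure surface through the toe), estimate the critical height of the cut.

Culmann's analysis gives the critical failure plane at α_cr = (β + φ')/2 = (50.8 + 25.9)/2 = 38.3°, and the critical height
H_c = (4c'/γ) · sinβ cosφ' / [1 − cos(β − φ')]
    = (4·17.0/18.6) · sin50.8°·cos25.9° / [1 − cos(24.9°)]
    = 3.656 · 0.7749·0.8996 / [1 − 0.9070]
    = 3.656 · 0.6971 / 0.0930
    = 27.42 m

H_c = 27.42 m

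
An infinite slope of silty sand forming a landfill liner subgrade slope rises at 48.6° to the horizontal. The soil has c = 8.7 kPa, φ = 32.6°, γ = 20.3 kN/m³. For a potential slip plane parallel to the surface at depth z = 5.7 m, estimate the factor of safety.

For an infinite slope with a slip plane parallel to the surface (no pore pressure): FS = [c + γz cos²β tanφ] / [γz sinβ cosβ].
γz = 20.3·5.7 = 115.71 kN/m²
Numerator = 8.7 + 115.71·cos²48.6°·tan32.6° = 8.7 + 115.71·0.4373·0.6395 = 41.063 kPa
Denominator = 115.71·sin48.6°·cos48.6° = 115.71·0.7501·0.6613 = 57.399 kPa
FS = 41.063 / 57.399 = 0.715

FS = 0.72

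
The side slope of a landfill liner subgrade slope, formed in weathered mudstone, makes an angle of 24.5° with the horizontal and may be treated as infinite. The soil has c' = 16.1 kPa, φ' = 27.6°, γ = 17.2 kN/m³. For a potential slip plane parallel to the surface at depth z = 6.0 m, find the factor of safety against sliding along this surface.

FS = 1.56

For an infinite slope with a slip plane parallel to the surface (no pore pressure): FS = [c' + γz cos²β tanφ'] / [γz sinβ cosβ].
γz = 17.2·6.0 = 103.20 kN/m²
Numerator = 16.1 + 103.20·cos²24.5°·tan27.6° = 16.1 + 103.20·0.8280·0.5228 = 60.774 kPa
Denominator = 103.20·sin24.5°·cos24.5° = 103.20·0.4147·0.9100 = 38.943 kPa
FS = 60.774 / 38.943 = 1.561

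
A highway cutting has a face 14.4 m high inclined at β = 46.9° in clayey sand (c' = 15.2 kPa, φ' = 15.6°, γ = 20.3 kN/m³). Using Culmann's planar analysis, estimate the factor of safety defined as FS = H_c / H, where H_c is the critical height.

H_c = (4c'/γ) · sinβ cosφ' / [1 − cos(β − φ')]
    = (4·15.2/20.3) · sin46.9°·cos15.6° / [1 − cos31.3°]
    = 2.995 · 0.7033 / 0.1455 = 14.47 m
FS = H_c / H = 14.47 / 14.4 = 1.005

FS = 1.01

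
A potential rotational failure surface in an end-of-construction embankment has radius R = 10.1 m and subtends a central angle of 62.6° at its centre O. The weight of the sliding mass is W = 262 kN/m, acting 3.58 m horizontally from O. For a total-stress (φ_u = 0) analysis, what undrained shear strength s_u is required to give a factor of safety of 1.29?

s_u = 10.9 kPa

FS = s_u·L_a·R / (W·d), so s_u = FS·W·d / (L_a·R).
Arc length L_a = R·θ = 10.1·(62.6°·π/180) = 10.1·1.0926 = 11.04 m
s_u = 1.29·262·3.58 / (11.04·10.1) = 1210.0 / 111.45 = 10.86 kPa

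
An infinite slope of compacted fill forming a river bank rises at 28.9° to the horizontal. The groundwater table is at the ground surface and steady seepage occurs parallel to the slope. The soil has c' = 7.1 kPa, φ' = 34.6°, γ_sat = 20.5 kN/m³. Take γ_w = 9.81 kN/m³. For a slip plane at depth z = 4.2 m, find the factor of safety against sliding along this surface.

With seepage parallel to the slope and the water table at the surface, the effective normal stress on the slip plane uses the buoyant unit weight γ' = γ_sat − γ_w while the driving shear stress uses γ_sat:
FS = [c' + γ' z cos²β tanφ'] / [γ_sat z sinβ cosβ]
γ' = 20.5 − 9.81 = 10.69 kN/m³
Numerator = 7.1 + 10.69·4.2·cos²28.9°·tan34.6° = 7.1 + 10.69·4.2·0.7664·0.6899 = 30.839 kPa
Denominator = 20.5·4.2·sin28.9°·cos28.9° = 20.5·4.2·0.4833·0.8755 = 36.429 kPa
FS = 30.839 / 36.429 = 0.847

FS = 0.85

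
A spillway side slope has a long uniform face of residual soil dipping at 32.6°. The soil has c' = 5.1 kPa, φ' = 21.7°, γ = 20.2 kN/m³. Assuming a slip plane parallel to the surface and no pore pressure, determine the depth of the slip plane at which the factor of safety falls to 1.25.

Setting FS = 1.25 in FS = [c' + γz cos²β tanφ'] / [γz sinβ cosβ] and solving for z:
z = c' / [γ cosβ (FS·sinβ − cosβ·tanφ')]
  = 5.1 / [20.2·cos32.6°·(1.25·sin32.6° − cos32.6°·tan21.7°)]
  = 5.1 / [20.2·0.8425·(1.25·0.5388 − 0.8425·0.3979)]
  = 5.1 / 5.7555 = 0.886 m

z = 0.89 m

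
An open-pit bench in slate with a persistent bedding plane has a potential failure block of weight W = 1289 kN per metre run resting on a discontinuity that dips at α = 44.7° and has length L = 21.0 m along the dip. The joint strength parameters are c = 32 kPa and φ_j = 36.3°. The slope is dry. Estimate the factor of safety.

Resolving the block weight along and normal to the plane and applying the Mohr–Coulomb strength on the joint:
N' = W cosα = 1289·cos44.7° = 916.2 kN/m
Driving force T = W sinα = 1289·sin44.7° = 906.7 kN/m
Resisting force R = c·L + N'·tanφ_j = 32·21.0 + 916.2·tan36.3° = 672.0 + 673.0 = 1345.0 kN/m
FS = R / T = 1345.0 / 906.7 = 1.483

FS = 1.48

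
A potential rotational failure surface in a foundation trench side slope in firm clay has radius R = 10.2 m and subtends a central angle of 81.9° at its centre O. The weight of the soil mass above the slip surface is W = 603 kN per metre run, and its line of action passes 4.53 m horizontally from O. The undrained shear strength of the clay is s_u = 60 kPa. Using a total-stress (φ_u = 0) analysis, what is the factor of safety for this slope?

FS = 3.27

Taking moments about the centre O, the resisting moment is provided by the undrained shear strength acting along the arc:
Arc length L_a = R·θ = 10.2·(81.9°·π/180) = 10.2·1.4294 = 14.58 m
M_R = s_u·L_a·R = 60·14.58·10.2 = 8923.0 kN·m/m
M_D = W·d = 603·4.53 = 2731.6 kN·m/m
FS = M_R / M_D = 8923.0 / 2731.6 = 3.267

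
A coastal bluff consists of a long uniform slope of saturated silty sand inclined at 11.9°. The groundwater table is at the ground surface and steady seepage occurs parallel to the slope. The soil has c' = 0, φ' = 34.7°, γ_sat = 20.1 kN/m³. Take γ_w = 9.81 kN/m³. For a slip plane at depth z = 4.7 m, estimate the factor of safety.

FS = 1.68

With seepage parallel to the slope and the water table at the surface, the effective normal stress on the slip plane uses the buoyant unit weight γ' = γ_sat − γ_w while the driving shear stress uses γ_sat:
FS = [c' + γ' z cos²β tanφ'] / [γ_sat z sinβ cosβ]
(For c' = 0 this reduces to FS = (γ'/γ_sat)·tanφ'/tanβ.)
γ' = 20.1 − 9.81 = 10.29 kN/m³
Numerator = 0.0 + 10.29·4.7·cos²11.9°·tan34.7° = 0.0 + 10.29·4.7·0.9575·0.6924 = 32.064 kPa
Denominator = 20.1·4.7·sin11.9°·cos11.9° = 20.1·4.7·0.2062·0.9785 = 19.061 kPa
FS = 32.064 / 19.061 = 1.682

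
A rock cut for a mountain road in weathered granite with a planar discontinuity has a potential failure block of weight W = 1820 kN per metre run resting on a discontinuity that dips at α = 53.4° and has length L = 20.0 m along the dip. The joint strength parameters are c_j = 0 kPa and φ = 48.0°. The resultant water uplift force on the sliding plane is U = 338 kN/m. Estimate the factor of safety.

Resolving the block weight along and normal to the plane and applying the Mohr–Coulomb strength on the joint:
N' = W cosα − U = 1820·cos53.4° − 338 = 747.1 kN/m
Driving force T = W sinα = 1820·sin53.4° = 1461.1 kN/m
Resisting force R = c_j·L + N'·tanφ = 0·20.0 + 747.1·tan48.0° = 0.0 + 829.8 = 829.8 kN/m
FS = R / T = 829.8 / 1461.1 = 0.568

FS = 0.57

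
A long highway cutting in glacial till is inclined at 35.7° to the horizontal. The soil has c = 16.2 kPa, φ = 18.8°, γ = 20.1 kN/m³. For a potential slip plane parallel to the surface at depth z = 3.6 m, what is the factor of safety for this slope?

For an infinite slope with a slip plane parallel to the surface (no pore pressure): FS = [c + γz cos²β tanφ] / [γz sinβ cosβ].
γz = 20.1·3.6 = 72.36 kN/m²
Numerator = 16.2 + 72.36·cos²35.7°·tan18.8° = 16.2 + 72.36·0.6595·0.3404 = 32.445 kPa
Denominator = 72.36·sin35.7°·cos35.7° = 72.36·0.5835·0.8121 = 34.290 kPa
FS = 32.445 / 34.290 = 0.946

FS = 0.95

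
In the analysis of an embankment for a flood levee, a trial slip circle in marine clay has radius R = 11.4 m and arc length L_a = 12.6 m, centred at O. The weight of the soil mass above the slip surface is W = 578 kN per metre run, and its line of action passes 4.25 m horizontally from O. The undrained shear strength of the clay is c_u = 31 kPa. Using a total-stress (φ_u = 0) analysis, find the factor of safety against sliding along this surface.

Taking moments about the centre O, the resisting moment is provided by the undrained shear strength acting along the arc:
M_R = c_u·L_a·R = 31·12.60·11.4 = 4452.8 kN·m/m
M_D = W·d = 578·4.25 = 2456.5 kN·m/m
FS = M_R / M_D = 4452.8 / 2456.5 = 1.813

FS = 1.81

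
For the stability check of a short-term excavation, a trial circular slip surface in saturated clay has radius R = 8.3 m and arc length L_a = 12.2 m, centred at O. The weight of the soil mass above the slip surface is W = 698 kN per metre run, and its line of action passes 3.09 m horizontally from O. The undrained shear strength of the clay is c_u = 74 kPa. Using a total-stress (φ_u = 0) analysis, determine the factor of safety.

Taking moments about the centre O, the resisting moment is provided by the undrained shear strength acting along the arc:
M_R = c_u·L_a·R = 74·12.20·8.3 = 7493.2 kN·m/m
M_D = W·d = 698·3.09 = 2156.8 kN·m/m
FS = M_R / M_D = 7493.2 / 2156.8 = 3.474

FS = 3.47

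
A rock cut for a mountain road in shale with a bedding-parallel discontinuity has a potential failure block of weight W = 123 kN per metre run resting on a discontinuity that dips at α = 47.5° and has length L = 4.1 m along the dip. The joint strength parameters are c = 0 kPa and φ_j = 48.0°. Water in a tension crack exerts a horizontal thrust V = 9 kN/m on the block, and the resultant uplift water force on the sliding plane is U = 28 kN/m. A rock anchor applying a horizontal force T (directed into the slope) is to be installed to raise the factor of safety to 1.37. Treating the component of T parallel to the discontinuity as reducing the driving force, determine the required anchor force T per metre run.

T = 45 kN/m

Resolving forces along and normal to the sliding plane, with the horizontal anchor force T adding T·sinα to the effective normal force and T·cosα acting up the plane against the driving force:
FS = [cL + (W cosα − U − V sinα + T sinα) tanφ_j] / [W sinα + V cosα − T cosα]
Without the anchor: N' = 48.5 kN/m, driving T_d = 96.8 kN/m, resisting R = 0·4.1 + 48.5·tan48.0° = 53.8 kN/m, FS = 0.56.
Setting FS = 1.37 and solving for T:
1.37·(96.8 − T cos47.5°) = 53.8 + T sin47.5°·tan48.0°
T·(sin47.5°·tan48.0° + 1.37·cos47.5°) = 1.37·96.8 − 53.8
T·(0.7373·1.1106 + 1.37·0.6756) = 132.6 − 53.8 = 78.7
T·1.7444 = 78.7
T = 45.1 kN/m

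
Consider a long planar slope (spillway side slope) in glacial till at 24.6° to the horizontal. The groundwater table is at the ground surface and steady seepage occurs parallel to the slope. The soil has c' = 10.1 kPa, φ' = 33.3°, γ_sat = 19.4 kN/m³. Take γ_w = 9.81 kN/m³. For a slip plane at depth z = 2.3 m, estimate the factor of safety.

FS = 1.31

With seepage parallel to the slope and the water table at the surface, the effective normal stress on the slip plane uses the buoyant unit weight γ' = γ_sat − γ_w while the driving shear stress uses γ_sat:
FS = [c' + γ' z cos²β tanφ'] / [γ_sat z sinβ cosβ]
γ' = 19.4 − 9.81 = 9.59 kN/m³
Numerator = 10.1 + 9.59·2.3·cos²24.6°·tan33.3° = 10.1 + 9.59·2.3·0.8267·0.6569 = 22.078 kPa
Denominator = 19.4·2.3·sin24.6°·cos24.6° = 19.4·2.3·0.4163·0.9092 = 16.889 kPa
FS = 22.078 / 16.889 = 1.307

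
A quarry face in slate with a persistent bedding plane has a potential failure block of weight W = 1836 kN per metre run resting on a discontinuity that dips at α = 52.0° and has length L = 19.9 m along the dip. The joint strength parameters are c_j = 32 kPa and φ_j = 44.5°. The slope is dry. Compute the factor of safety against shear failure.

FS = 1.21

Resolving the block weight along and normal to the plane and applying the Mohr–Coulomb strength on the joint:
N' = W cosα = 1836·cos52.0° = 1130.4 kN/m
Driving force T = W sinα = 1836·sin52.0° = 1446.8 kN/m
Resisting force R = c_j·L + N'·tanφ_j = 32·19.9 + 1130.4·tan44.5° = 636.8 + 1110.8 = 1747.6 kN/m
FS = R / T = 1747.6 / 1446.8 = 1.208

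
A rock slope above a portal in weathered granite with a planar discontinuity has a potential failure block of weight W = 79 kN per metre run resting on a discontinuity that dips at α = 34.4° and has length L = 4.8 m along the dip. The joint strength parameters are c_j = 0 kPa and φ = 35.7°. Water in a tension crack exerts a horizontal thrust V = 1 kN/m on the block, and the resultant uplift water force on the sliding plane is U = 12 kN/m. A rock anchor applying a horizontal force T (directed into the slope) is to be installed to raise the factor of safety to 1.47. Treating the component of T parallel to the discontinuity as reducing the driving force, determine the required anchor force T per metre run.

T = 18 kN/m

Resolving forces along and normal to the sliding plane, with the horizontal anchor force T adding T·sinα to the effective normal force and T·cosα acting up the plane against the driving force:
FS = [c_jL + (W cosα − U − V sinα + T sinα) tanφ] / [W sinα + V cosα − T cosα]
Without the anchor: N' = 52.6 kN/m, driving T_d = 45.5 kN/m, resisting R = 0·4.8 + 52.6·tan35.7° = 37.8 kN/m, FS = 0.83.
Setting FS = 1.47 and solving for T:
1.47·(45.5 − T cos34.4°) = 37.8 + T sin34.4°·tan35.7°
T·(sin34.4°·tan35.7° + 1.47·cos34.4°) = 1.47·45.5 − 37.8
T·(0.5650·0.7186 + 1.47·0.8251) = 66.8 − 37.8 = 29.0
T·1.6189 = 29.0
T = 17.9 kN/m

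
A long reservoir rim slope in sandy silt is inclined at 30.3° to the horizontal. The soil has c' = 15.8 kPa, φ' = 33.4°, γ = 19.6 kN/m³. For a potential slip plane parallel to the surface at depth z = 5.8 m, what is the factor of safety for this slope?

FS = 1.45

For an infinite slope with a slip plane parallel to the surface (no pore pressure): FS = [c' + γz cos²β tanφ'] / [γz sinβ cosβ].
γz = 19.6·5.8 = 113.68 kN/m²
Numerator = 15.8 + 113.68·cos²30.3°·tan33.4° = 15.8 + 113.68·0.7455·0.6594 = 71.678 kPa
Denominator = 113.68·sin30.3°·cos30.3° = 113.68·0.5045·0.8634 = 49.520 kPa
FS = 71.678 / 49.520 = 1.447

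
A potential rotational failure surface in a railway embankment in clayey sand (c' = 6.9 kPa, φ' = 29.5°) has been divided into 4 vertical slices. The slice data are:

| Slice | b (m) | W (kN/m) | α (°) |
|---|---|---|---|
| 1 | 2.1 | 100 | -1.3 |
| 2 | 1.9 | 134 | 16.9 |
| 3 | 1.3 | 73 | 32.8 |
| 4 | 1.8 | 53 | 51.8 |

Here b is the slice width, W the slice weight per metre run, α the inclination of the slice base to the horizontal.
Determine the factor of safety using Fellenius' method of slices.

Ordinary method of slices: FS = Σ[c'·Δl_i + (W_i cosα_i)·tanφ'] / Σ W_i sinα_i, with Δl_i = b_i / cosα_i.
Slice 1: Δl = 2.1/cos(-1.3°) = 2.101 m; N'_1 = 100·cos(-1.3°) = 100.0; c'Δl = 14.49; W sinα = -2.3
Slice 2: Δl = 1.9/cos16.9° = 1.986 m; N'_2 = 134·cos16.9° = 128.2; c'Δl = 13.70; W sinα = 39.0
Slice 3: Δl = 1.3/cos32.8° = 1.547 m; N'_3 = 73·cos32.8° = 61.4; c'Δl = 10.67; W sinα = 39.5
Slice 4: Δl = 1.8/cos51.8° = 2.911 m; N'_4 = 53·cos51.8° = 32.8; c'Δl = 20.08; W sinα = 41.7
Σc'Δl = 59.0 kN/m; ΣN' = 322.3 kN/m; ΣW sinα = 117.9 kN/m
Resisting = 59.0 + 322.3·tan29.5° = 59.0 + 182.4 = 241.3 kN/m
FS = 241.3 / 117.9 = 2.047

FS = 2.05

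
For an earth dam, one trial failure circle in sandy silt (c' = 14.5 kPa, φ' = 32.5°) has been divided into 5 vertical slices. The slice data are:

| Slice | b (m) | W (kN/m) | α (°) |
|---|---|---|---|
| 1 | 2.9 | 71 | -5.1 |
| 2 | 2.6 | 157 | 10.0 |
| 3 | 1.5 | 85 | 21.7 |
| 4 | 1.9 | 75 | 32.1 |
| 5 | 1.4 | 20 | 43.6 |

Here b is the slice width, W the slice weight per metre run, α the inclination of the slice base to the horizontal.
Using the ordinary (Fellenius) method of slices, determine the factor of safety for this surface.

Ordinary method of slices: FS = Σ[c'·Δl_i + (W_i cosα_i)·tanφ'] / Σ W_i sinα_i, with Δl_i = b_i / cosα_i.
Slice 1: Δl = 2.9/cos(-5.1°) = 2.912 m; N'_1 = 71·cos(-5.1°) = 70.7; c'Δl = 42.22; W sinα = -6.3
Slice 2: Δl = 2.6/cos10.0° = 2.640 m; N'_2 = 157·cos10.0° = 154.6; c'Δl = 38.28; W sinα = 27.3
Slice 3: Δl = 1.5/cos21.7° = 1.614 m; N'_3 = 85·cos21.7° = 79.0; c'Δl = 23.41; W sinα = 31.4
Slice 4: Δl = 1.9/cos32.1° = 2.243 m; N'_4 = 75·cos32.1° = 63.5; c'Δl = 32.52; W sinα = 39.9
Slice 5: Δl = 1.4/cos43.6° = 1.933 m; N'_5 = 20·cos43.6° = 14.5; c'Δl = 28.03; W sinα = 13.8
Σc'Δl = 164.5 kN/m; ΣN' = 382.3 kN/m; ΣW sinα = 106.0 kN/m
Resisting = 164.5 + 382.3·tan32.5° = 164.5 + 243.6 = 408.0 kN/m
FS = 408.0 / 106.0 = 3.848

FS = 3.85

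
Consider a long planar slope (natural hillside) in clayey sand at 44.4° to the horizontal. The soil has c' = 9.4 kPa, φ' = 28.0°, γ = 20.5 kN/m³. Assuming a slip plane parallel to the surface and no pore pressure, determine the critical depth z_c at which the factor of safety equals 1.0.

Setting FS = 1.00 in FS = [c' + γz cos²β tanφ'] / [γz sinβ cosβ] and solving for z:
z = c' / [γ cosβ (FS·sinβ − cosβ·tanφ')]
  = 9.4 / [20.5·cos44.4°·(1.00·sin44.4° − cos44.4°·tan28.0°)]
  = 9.4 / [20.5·0.7145·(1.00·0.6997 − 0.7145·0.5317)]
  = 9.4 / 4.6836 = 2.007 m

z_c = 2.01 m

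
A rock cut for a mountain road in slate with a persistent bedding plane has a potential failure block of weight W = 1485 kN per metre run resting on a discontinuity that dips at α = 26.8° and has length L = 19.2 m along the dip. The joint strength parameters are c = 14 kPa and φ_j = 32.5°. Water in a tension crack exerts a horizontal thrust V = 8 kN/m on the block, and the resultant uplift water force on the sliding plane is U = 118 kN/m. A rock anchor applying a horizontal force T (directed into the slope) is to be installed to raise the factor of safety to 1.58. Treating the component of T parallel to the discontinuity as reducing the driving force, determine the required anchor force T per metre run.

Resolving forces along and normal to the sliding plane, with the horizontal anchor force T adding T·sinα to the effective normal force and T·cosα acting up the plane against the driving force:
FS = [cL + (W cosα − U − V sinα + T sinα) tanφ_j] / [W sinα + V cosα − T cosα]
Without the anchor: N' = 1203.9 kN/m, driving T_d = 676.7 kN/m, resisting R = 14·19.2 + 1203.9·tan32.5° = 1035.8 kN/m, FS = 1.53.
Setting FS = 1.58 and solving for T:
1.58·(676.7 − T cos26.8°) = 1035.8 + T sin26.8°·tan32.5°
T·(sin26.8°·tan32.5° + 1.58·cos26.8°) = 1.58·676.7 − 1035.8
T·(0.4509·0.6371 + 1.58·0.8926) = 1069.2 − 1035.8 = 33.4
T·1.6975 = 33.4
T = 19.7 kN/m

T = 20 kN/m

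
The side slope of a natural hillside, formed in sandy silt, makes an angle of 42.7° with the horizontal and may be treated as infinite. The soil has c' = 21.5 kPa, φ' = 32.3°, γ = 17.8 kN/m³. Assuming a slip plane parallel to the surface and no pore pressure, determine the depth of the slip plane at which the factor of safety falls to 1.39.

Setting FS = 1.39 in FS = [c' + γz cos²β tanφ'] / [γz sinβ cosβ] and solving for z:
z = c' / [γ cosβ (FS·sinβ − cosβ·tanφ')]
  = 21.5 / [17.8·cos42.7°·(1.39·sin42.7° − cos42.7°·tan32.3°)]
  = 21.5 / [17.8·0.7349·(1.39·0.6782 − 0.7349·0.6322)]
  = 21.5 / 6.2536 = 3.438 m

z = 3.44 m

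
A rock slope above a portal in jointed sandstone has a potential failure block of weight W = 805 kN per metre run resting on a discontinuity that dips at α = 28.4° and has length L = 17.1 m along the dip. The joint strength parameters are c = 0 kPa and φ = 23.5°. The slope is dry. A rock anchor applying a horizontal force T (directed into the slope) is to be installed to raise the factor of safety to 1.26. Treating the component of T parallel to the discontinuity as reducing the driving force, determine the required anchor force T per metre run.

T = 133 kN/m

Resolving forces along and normal to the sliding plane, with the horizontal anchor force T adding T·sinα to the effective normal force and T·cosα acting up the plane against the driving force:
FS = [cL + (W cosα + T sinα) tanφ] / [W sinα − T cosα]
Without the anchor: N' = 708.1 kN/m, driving T_d = 382.9 kN/m, resisting R = 0·17.1 + 708.1·tan23.5° = 307.9 kN/m, FS = 0.80.
Setting FS = 1.26 and solving for T:
1.26·(382.9 − T cos28.4°) = 307.9 + T sin28.4°·tan23.5°
T·(sin28.4°·tan23.5° + 1.26·cos28.4°) = 1.26·382.9 − 307.9
T·(0.4756·0.4348 + 1.26·0.8796) = 482.4 − 307.9 = 174.5
T·1.3152 = 174.5
T = 132.7 kN/m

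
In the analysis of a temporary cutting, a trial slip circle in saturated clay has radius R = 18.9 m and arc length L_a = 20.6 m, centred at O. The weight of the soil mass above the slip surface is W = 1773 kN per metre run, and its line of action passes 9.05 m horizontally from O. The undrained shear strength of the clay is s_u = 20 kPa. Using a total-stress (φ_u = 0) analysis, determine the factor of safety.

FS = 0.49

Taking moments about the centre O, the resisting moment is provided by the undrained shear strength acting along the arc:
M_R = s_u·L_a·R = 20·20.60·18.9 = 7786.8 kN·m/m
M_D = W·d = 1773·9.05 = 16045.7 kN·m/m
FS = M_R / M_D = 7786.8 / 16045.7 = 0.485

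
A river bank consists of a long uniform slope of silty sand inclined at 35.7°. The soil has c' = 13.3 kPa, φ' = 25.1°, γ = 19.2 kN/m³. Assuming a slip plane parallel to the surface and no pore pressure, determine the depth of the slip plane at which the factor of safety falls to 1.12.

Setting FS = 1.12 in FS = [c' + γz cos²β tanφ'] / [γz sinβ cosβ] and solving for z:
z = c' / [γ cosβ (FS·sinβ − cosβ·tanφ')]
  = 13.3 / [19.2·cos35.7°·(1.12·sin35.7° − cos35.7°·tan25.1°)]
  = 13.3 / [19.2·0.8121·(1.12·0.5835 − 0.8121·0.4684)]
  = 13.3 / 4.2591 = 3.123 m

z = 3.12 m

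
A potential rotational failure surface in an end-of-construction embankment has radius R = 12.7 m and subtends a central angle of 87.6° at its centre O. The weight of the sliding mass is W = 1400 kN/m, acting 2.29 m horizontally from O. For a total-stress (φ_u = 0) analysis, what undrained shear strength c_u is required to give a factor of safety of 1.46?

FS = c_u·L_a·R / (W·d), so c_u = FS·W·d / (L_a·R).
Arc length L_a = R·θ = 12.7·(87.6°·π/180) = 12.7·1.5289 = 19.42 m
c_u = 1.46·1400·2.29 / (19.42·12.7) = 4680.8 / 246.60 = 18.98 kPa

c_u = 19.0 kPa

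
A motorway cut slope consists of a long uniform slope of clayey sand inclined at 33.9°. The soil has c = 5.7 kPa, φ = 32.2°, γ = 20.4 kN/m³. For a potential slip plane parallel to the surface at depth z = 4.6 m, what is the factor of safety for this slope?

FS = 1.07

For an infinite slope with a slip plane parallel to the surface (no pore pressure): FS = [c + γz cos²β tanφ] / [γz sinβ cosβ].
γz = 20.4·4.6 = 93.84 kN/m²
Numerator = 5.7 + 93.84·cos²33.9°·tan32.2° = 5.7 + 93.84·0.6889·0.6297 = 46.411 kPa
Denominator = 93.84·sin33.9°·cos33.9° = 93.84·0.5577·0.8300 = 43.442 kPa
FS = 46.411 / 43.442 = 1.068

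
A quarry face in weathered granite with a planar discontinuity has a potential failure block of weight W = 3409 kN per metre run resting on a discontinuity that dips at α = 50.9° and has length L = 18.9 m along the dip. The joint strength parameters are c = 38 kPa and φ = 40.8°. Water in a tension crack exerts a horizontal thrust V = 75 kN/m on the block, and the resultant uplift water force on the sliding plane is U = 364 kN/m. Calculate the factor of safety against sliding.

Resolving the block weight along and normal to the plane and applying the Mohr–Coulomb strength on the joint:
N' = W cosα − U − V sinα = 3409·cos50.9° − 364 − 75·sin50.9° = 1727.8 kN/m
Driving force T = W sinα + V cosα = 3409·sin50.9° + 75·cos50.9° = 2692.8 kN/m
Resisting force R = c·L + N'·tanφ = 38·18.9 + 1727.8·tan40.8° = 718.2 + 1491.4 = 2209.6 kN/m
FS = R / T = 2209.6 / 2692.8 = 0.821

FS = 0.82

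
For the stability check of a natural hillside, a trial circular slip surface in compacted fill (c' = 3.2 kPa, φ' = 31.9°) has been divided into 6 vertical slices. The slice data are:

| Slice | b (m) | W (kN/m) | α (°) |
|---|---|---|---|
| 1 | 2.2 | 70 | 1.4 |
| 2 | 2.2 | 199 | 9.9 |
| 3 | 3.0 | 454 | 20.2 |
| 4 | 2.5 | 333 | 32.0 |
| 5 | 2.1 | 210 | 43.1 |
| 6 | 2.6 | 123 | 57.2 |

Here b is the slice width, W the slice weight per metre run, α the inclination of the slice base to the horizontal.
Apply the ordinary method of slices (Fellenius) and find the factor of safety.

FS = 1.30

Ordinary method of slices: FS = Σ[c'·Δl_i + (W_i cosα_i)·tanφ'] / Σ W_i sinα_i, with Δl_i = b_i / cosα_i.
Slice 1: Δl = 2.2/cos1.4° = 2.201 m; N'_1 = 70·cos1.4° = 70.0; c'Δl = 7.04; W sinα = 1.7
Slice 2: Δl = 2.2/cos9.9° = 2.233 m; N'_2 = 199·cos9.9° = 196.0; c'Δl = 7.15; W sinα = 34.2
Slice 3: Δl = 3.0/cos20.2° = 3.197 m; N'_3 = 454·cos20.2° = 426.1; c'Δl = 10.23; W sinα = 156.8
Slice 4: Δl = 2.5/cos32.0° = 2.948 m; N'_4 = 333·cos32.0° = 282.4; c'Δl = 9.43; W sinα = 176.5
Slice 5: Δl = 2.1/cos43.1° = 2.876 m; N'_5 = 210·cos43.1° = 153.3; c'Δl = 9.20; W sinα = 143.5
Slice 6: Δl = 2.6/cos57.2° = 4.800 m; N'_6 = 123·cos57.2° = 66.6; c'Δl = 15.36; W sinα = 103.4
Σc'Δl = 58.4 kN/m; ΣN' = 1194.5 kN/m; ΣW sinα = 616.0 kN/m
Resisting = 58.4 + 1194.5·tan31.9° = 58.4 + 743.5 = 801.9 kN/m
FS = 801.9 / 616.0 = 1.302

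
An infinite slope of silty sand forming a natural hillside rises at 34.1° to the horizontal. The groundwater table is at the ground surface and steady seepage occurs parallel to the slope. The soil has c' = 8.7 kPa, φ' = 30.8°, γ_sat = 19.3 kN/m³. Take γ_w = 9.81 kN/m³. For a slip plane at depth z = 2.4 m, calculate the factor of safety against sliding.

FS = 0.84

With seepage parallel to the slope and the water table at the surface, the effective normal stress on the slip plane uses the buoyant unit weight γ' = γ_sat − γ_w while the driving shear stress uses γ_sat:
FS = [c' + γ' z cos²β tanφ'] / [γ_sat z sinβ cosβ]
γ' = 19.3 − 9.81 = 9.49 kN/m³
Numerator = 8.7 + 9.49·2.4·cos²34.1°·tan30.8° = 8.7 + 9.49·2.4·0.6857·0.5961 = 18.010 kPa
Denominator = 19.3·2.4·sin34.1°·cos34.1° = 19.3·2.4·0.5606·0.8281 = 21.504 kPa
FS = 18.010 / 21.504 = 0.838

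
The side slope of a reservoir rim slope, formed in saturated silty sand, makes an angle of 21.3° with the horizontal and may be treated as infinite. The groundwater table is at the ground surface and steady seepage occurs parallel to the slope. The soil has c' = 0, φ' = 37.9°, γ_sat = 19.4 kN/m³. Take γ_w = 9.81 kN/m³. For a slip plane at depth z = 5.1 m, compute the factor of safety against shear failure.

FS = 0.99

With seepage parallel to the slope and the water table at the surface, the effective normal stress on the slip plane uses the buoyant unit weight γ' = γ_sat − γ_w while the driving shear stress uses γ_sat:
FS = [c' + γ' z cos²β tanφ'] / [γ_sat z sinβ cosβ]
(For c' = 0 this reduces to FS = (γ'/γ_sat)·tanφ'/tanβ.)
γ' = 19.4 − 9.81 = 9.59 kN/m³
Numerator = 0.0 + 9.59·5.1·cos²21.3°·tan37.9° = 0.0 + 9.59·5.1·0.8680·0.7785 = 33.051 kPa
Denominator = 19.4·5.1·sin21.3°·cos21.3° = 19.4·5.1·0.3633·0.9317 = 33.485 kPa
FS = 33.051 / 33.485 = 0.987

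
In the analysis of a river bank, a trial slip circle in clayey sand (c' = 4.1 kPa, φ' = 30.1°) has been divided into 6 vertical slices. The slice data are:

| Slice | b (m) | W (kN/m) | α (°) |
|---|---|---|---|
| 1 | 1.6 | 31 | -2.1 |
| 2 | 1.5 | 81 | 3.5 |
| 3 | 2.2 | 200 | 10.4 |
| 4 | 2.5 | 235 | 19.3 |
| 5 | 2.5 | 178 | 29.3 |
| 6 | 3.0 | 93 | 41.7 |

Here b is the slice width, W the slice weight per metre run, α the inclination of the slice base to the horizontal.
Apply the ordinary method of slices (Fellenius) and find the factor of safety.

FS = 1.87

Ordinary method of slices: FS = Σ[c'·Δl_i + (W_i cosα_i)·tanφ'] / Σ W_i sinα_i, with Δl_i = b_i / cosα_i.
Slice 1: Δl = 1.6/cos(-2.1°) = 1.601 m; N'_1 = 31·cos(-2.1°) = 31.0; c'Δl = 6.56; W sinα = -1.1
Slice 2: Δl = 1.5/cos3.5° = 1.503 m; N'_2 = 81·cos3.5° = 80.8; c'Δl = 6.16; W sinα = 4.9
Slice 3: Δl = 2.2/cos10.4° = 2.237 m; N'_3 = 200·cos10.4° = 196.7; c'Δl = 9.17; W sinα = 36.1
Slice 4: Δl = 2.5/cos19.3° = 2.649 m; N'_4 = 235·cos19.3° = 221.8; c'Δl = 10.86; W sinα = 77.7
Slice 5: Δl = 2.5/cos29.3° = 2.867 m; N'_5 = 178·cos29.3° = 155.2; c'Δl = 11.75; W sinα = 87.1
Slice 6: Δl = 3.0/cos41.7° = 4.018 m; N'_6 = 93·cos41.7° = 69.4; c'Δl = 16.47; W sinα = 61.9
Σc'Δl = 61.0 kN/m; ΣN' = 755.0 kN/m; ΣW sinα = 266.6 kN/m
Resisting = 61.0 + 755.0·tan30.1° = 61.0 + 437.7 = 498.6 kN/m
FS = 498.6 / 266.6 = 1.871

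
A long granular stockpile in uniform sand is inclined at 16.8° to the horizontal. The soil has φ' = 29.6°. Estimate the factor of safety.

For a dry cohesionless infinite slope the factor of safety is FS = tanφ' / tanβ.
FS = tan29.6° / tan16.8° = 0.5681 / 0.3019 = 1.882

FS = 1.88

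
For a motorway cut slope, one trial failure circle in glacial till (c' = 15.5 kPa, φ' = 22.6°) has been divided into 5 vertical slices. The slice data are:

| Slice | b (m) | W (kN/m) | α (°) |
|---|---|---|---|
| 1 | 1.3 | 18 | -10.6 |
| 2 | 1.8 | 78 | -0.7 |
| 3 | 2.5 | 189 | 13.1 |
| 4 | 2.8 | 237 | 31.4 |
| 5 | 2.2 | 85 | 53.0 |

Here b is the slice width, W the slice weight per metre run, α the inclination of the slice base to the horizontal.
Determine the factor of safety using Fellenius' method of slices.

Ordinary method of slices: FS = Σ[c'·Δl_i + (W_i cosα_i)·tanφ'] / Σ W_i sinα_i, with Δl_i = b_i / cosα_i.
Slice 1: Δl = 1.3/cos(-10.6°) = 1.323 m; N'_1 = 18·cos(-10.6°) = 17.7; c'Δl = 20.50; W sinα = -3.3
Slice 2: Δl = 1.8/cos(-0.7°) = 1.800 m; N'_2 = 78·cos(-0.7°) = 78.0; c'Δl = 27.90; W sinα = -1.0
Slice 3: Δl = 2.5/cos13.1° = 2.567 m; N'_3 = 189·cos13.1° = 184.1; c'Δl = 39.79; W sinα = 42.8
Slice 4: Δl = 2.8/cos31.4° = 3.280 m; N'_4 = 237·cos31.4° = 202.3; c'Δl = 50.85; W sinα = 123.5
Slice 5: Δl = 2.2/cos53.0° = 3.656 m; N'_5 = 85·cos53.0° = 51.2; c'Δl = 56.66; W sinα = 67.9
Σc'Δl = 195.7 kN/m; ΣN' = 533.2 kN/m; ΣW sinα = 229.9 kN/m
Resisting = 195.7 + 533.2·tan22.6° = 195.7 + 222.0 = 417.7 kN/m
FS = 417.7 / 229.9 = 1.816

FS = 1.82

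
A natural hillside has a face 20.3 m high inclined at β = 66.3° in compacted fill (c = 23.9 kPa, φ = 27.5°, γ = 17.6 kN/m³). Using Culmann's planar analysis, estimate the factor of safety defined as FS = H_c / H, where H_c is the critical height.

FS = 0.98

H_c = (4c/γ) · sinβ cosφ / [1 − cos(β − φ)]
    = (4·23.9/17.6) · sin66.3°·cos27.5° / [1 − cos38.8°]
    = 5.432 · 0.8122 / 0.2207 = 19.99 m
FS = H_c / H = 19.99 / 20.3 = 0.985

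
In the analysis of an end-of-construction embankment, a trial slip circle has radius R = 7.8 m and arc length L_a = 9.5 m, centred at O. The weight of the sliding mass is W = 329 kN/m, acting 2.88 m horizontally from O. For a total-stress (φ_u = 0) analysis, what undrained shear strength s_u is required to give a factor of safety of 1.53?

FS = s_u·L_a·R / (W·d), so s_u = FS·W·d / (L_a·R).
s_u = 1.53·329·2.88 / (9.50·7.8) = 1449.7 / 74.10 = 19.56 kPa

s_u = 19.6 kPa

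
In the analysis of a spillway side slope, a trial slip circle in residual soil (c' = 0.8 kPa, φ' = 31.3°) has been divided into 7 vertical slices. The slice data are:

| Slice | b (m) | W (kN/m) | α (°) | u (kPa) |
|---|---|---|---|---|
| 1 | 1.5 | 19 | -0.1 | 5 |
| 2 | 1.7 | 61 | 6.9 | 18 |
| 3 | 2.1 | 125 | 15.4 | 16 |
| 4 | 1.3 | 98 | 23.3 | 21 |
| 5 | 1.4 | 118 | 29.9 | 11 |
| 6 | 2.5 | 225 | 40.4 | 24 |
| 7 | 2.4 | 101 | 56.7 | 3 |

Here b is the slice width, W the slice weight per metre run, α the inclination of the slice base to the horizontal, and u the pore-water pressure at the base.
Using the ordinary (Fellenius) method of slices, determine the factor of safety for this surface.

FS = 0.71

Ordinary method of slices: FS = Σ[c'·Δl_i + (W_i cosα_i − u_i·Δl_i)·tanφ'] / Σ W_i sinα_i, with Δl_i = b_i / cosα_i.
Slice 1: Δl = 1.5/cos(-0.1°) = 1.500 m; N'_1 = 19·cos(-0.1°) − 5·1.500 = 11.5; c'Δl = 1.20; W sinα = -0.0
Slice 2: Δl = 1.7/cos6.9° = 1.712 m; N'_2 = 61·cos6.9° − 18·1.712 = 29.7; c'Δl = 1.37; W sinα = 7.3
Slice 3: Δl = 2.1/cos15.4° = 2.178 m; N'_3 = 125·cos15.4° − 16·2.178 = 85.7; c'Δl = 1.74; W sinα = 33.2
Slice 4: Δl = 1.3/cos23.3° = 1.415 m; N'_4 = 98·cos23.3° − 21·1.415 = 60.3; c'Δl = 1.13; W sinα = 38.8
Slice 5: Δl = 1.4/cos29.9° = 1.615 m; N'_5 = 118·cos29.9° − 11·1.615 = 84.5; c'Δl = 1.29; W sinα = 58.8
Slice 6: Δl = 2.5/cos40.4° = 3.283 m; N'_6 = 225·cos40.4° − 24·3.283 = 92.6; c'Δl = 2.63; W sinα = 145.8
Slice 7: Δl = 2.4/cos56.7° = 4.371 m; N'_7 = 101·cos56.7° − 3·4.371 = 42.3; c'Δl = 3.50; W sinα = 84.4
Σc'Δl = 12.9 kN/m; ΣN' = 406.6 kN/m; ΣW sinα = 368.3 kN/m
Resisting = 12.9 + 406.6·tan31.3° = 12.9 + 247.2 = 260.1 kN/m
FS = 260.1 / 368.3 = 0.706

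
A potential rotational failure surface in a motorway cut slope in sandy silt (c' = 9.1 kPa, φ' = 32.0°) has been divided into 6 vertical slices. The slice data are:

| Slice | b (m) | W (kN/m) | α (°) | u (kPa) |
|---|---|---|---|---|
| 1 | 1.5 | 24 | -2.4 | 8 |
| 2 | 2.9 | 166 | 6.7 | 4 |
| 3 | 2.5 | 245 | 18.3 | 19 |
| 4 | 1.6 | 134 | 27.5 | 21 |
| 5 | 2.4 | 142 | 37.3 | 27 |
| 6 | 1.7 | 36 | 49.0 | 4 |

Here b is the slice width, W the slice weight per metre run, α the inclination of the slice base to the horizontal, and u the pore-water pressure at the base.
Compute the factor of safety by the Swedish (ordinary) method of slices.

Ordinary method of slices: FS = Σ[c'·Δl_i + (W_i cosα_i − u_i·Δl_i)·tanφ'] / Σ W_i sinα_i, with Δl_i = b_i / cosα_i.
Slice 1: Δl = 1.5/cos(-2.4°) = 1.501 m; N'_1 = 24·cos(-2.4°) − 8·1.501 = 12.0; c'Δl = 13.66; W sinα = -1.0
Slice 2: Δl = 2.9/cos6.7° = 2.920 m; N'_2 = 166·cos6.7° − 4·2.920 = 153.2; c'Δl = 26.57; W sinα = 19.4
Slice 3: Δl = 2.5/cos18.3° = 2.633 m; N'_3 = 245·cos18.3° − 19·2.633 = 182.6; c'Δl = 23.96; W sinα = 76.9
Slice 4: Δl = 1.6/cos27.5° = 1.804 m; N'_4 = 134·cos27.5° − 21·1.804 = 81.0; c'Δl = 16.41; W sinα = 61.9
Slice 5: Δl = 2.4/cos37.3° = 3.017 m; N'_5 = 142·cos37.3° − 27·3.017 = 31.5; c'Δl = 27.46; W sinα = 86.1
Slice 6: Δl = 1.7/cos49.0° = 2.591 m; N'_6 = 36·cos49.0° − 4·2.591 = 13.3; c'Δl = 23.58; W sinα = 27.2
Σc'Δl = 131.6 kN/m; ΣN' = 473.5 kN/m; ΣW sinα = 270.4 kN/m
Resisting = 131.6 + 473.5·tan32.0° = 131.6 + 295.9 = 427.5 kN/m
FS = 427.5 / 270.4 = 1.581

FS = 1.58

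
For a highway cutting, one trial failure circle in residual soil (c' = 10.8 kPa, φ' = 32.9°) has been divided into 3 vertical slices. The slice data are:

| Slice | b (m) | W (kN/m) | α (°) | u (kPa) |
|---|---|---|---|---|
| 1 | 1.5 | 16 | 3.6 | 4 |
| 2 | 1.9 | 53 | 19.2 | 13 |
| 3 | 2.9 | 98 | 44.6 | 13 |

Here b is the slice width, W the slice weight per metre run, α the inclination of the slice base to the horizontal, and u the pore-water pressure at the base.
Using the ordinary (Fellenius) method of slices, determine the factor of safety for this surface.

FS = 1.32

Ordinary method of slices: FS = Σ[c'·Δl_i + (W_i cosα_i − u_i·Δl_i)·tanφ'] / Σ W_i sinα_i, with Δl_i = b_i / cosα_i.
Slice 1: Δl = 1.5/cos3.6° = 1.503 m; N'_1 = 16·cos3.6° − 4·1.503 = 10.0; c'Δl = 16.23; W sinα = 1.0
Slice 2: Δl = 1.9/cos19.2° = 2.012 m; N'_2 = 53·cos19.2° − 13·2.012 = 23.9; c'Δl = 21.73; W sinα = 17.4
Slice 3: Δl = 2.9/cos44.6° = 4.073 m; N'_3 = 98·cos44.6° − 13·4.073 = 16.8; c'Δl = 43.99; W sinα = 68.8
Σc'Δl = 81.9 kN/m; ΣN' = 50.7 kN/m; ΣW sinα = 87.2 kN/m
Resisting = 81.9 + 50.7·tan32.9° = 81.9 + 32.8 = 114.7 kN/m
FS = 114.7 / 87.2 = 1.315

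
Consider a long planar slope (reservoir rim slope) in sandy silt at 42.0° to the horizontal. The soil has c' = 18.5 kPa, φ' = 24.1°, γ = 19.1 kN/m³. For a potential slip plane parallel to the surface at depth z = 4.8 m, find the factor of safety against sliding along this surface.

For an infinite slope with a slip plane parallel to the surface (no pore pressure): FS = [c' + γz cos²β tanφ'] / [γz sinβ cosβ].
γz = 19.1·4.8 = 91.68 kN/m²
Numerator = 18.5 + 91.68·cos²42.0°·tan24.1° = 18.5 + 91.68·0.5523·0.4473 = 41.149 kPa
Denominator = 91.68·sin42.0°·cos42.0° = 91.68·0.6691·0.7431 = 45.589 kPa
FS = 41.149 / 45.589 = 0.903

FS = 0.90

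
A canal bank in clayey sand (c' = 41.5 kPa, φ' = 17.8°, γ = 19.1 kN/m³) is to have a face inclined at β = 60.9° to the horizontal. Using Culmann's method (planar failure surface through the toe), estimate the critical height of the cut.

H_c = 26.80 m

Culmann's analysis gives the critical failure plane at α_cr = (β + φ')/2 = (60.9 + 17.8)/2 = 39.4°, and the critical height
H_c = (4c'/γ) · sinβ cosφ' / [1 − cos(β − φ')]
    = (4·41.5/19.1) · sin60.9°·cos17.8° / [1 − cos(43.1°)]
    = 8.691 · 0.8738·0.9521 / [1 − 0.7302]
    = 8.691 · 0.8319 / 0.2698
    = 26.80 m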